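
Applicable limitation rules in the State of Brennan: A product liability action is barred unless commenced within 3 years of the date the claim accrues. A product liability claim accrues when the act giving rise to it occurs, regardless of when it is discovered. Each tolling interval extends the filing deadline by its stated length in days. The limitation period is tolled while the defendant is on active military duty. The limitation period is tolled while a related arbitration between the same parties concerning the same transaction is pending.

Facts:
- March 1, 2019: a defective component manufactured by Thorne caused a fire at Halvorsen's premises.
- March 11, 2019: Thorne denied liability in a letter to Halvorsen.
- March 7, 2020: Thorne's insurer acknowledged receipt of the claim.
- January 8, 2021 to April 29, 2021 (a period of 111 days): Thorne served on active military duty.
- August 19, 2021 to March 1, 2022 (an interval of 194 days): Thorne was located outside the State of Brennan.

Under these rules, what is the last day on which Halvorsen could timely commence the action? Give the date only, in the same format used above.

June 20, 2022

The claim accrued on March 1, 2019, the date of the act.
3 years from March 1, 2019 is March 1, 2022.
Because the defendant's active military service ran from January 8, 2021 to April 29, 2021, the deadline is extended by 111 days to June 20, 2022.
The defendant's absence from the jurisdiction from August 19, 2021 to March 1, 2022 does not toll the period, because no stated rule makes the defendant's absence a tolling event.
None of the other events listed affects the running of the period under the stated rules.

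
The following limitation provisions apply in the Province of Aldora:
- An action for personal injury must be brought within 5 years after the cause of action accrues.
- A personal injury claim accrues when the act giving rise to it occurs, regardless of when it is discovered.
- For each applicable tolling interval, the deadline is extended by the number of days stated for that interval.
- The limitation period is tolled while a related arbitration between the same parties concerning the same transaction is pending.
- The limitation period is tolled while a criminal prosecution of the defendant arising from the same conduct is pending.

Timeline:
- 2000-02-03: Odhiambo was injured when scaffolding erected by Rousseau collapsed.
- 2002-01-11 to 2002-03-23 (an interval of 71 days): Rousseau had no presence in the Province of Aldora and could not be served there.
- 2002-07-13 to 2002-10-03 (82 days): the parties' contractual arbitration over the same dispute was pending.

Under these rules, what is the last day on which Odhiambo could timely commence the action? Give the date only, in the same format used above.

2005-04-26

The claim accrued on 2000-02-03, when the wrongful act occurred.
The untolled deadline — 5 years after 2000-02-03 — is 2005-02-03.
The period was tolled for 82 days by the pending related arbitration (2002-07-13 to 2002-10-03), pushing the deadline to 2005-04-26.
No stated provision tolls the period for the defendant's absence, so the interval from 2002-01-11 to 2002-03-23 has no effect on the deadline.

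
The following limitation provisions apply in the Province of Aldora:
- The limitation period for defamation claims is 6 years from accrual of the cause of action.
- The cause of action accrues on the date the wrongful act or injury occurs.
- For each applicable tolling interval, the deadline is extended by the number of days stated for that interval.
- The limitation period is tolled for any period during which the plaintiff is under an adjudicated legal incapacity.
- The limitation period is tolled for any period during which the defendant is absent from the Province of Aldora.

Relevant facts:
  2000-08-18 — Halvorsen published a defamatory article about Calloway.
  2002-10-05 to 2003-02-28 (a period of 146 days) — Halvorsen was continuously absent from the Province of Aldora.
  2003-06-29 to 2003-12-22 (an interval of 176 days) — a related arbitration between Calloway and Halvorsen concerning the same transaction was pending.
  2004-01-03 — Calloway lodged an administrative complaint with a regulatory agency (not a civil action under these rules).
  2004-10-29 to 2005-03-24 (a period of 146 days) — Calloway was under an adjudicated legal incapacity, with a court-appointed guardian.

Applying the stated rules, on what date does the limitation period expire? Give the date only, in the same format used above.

2007-06-06

The limitation period began to run on 2000-08-18.
Adding the 6 years base period to 2000-08-18 gives a deadline of 2006-08-18, before any tolling.
The period was tolled for 146 days by the defendant's absence from the jurisdiction (2002-10-05 to 2003-02-28), pushing the deadline to 2007-01-11.
Because the plaintiff's legal incapacity ran from 2004-10-29 to 2005-03-24, the deadline is extended by 146 days to 2007-06-06.
Although a pending arbitration ran from 2003-06-29 to 2003-12-22, the stated rules do not make that a tolling event, so it is disregarded.
None of the other events listed affects the running of the period under the stated rules.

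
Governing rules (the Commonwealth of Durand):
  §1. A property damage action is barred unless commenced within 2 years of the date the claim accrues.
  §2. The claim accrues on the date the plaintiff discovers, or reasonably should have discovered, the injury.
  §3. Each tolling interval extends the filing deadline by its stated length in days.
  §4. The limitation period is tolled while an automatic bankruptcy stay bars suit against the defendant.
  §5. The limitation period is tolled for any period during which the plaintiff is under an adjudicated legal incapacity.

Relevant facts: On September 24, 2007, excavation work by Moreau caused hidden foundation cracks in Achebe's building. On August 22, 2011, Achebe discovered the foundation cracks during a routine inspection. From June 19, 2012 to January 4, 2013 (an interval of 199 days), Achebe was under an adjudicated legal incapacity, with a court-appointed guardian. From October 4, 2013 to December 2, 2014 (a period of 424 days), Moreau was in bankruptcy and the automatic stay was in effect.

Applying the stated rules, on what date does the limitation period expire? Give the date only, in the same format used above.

May 7, 2015

The claim did not accrue until Achebe discovered the injury on August 22, 2011; the September 24, 2007 act date does not start the clock under the stated rule.
Adding the 2 years base period to August 22, 2011 gives a deadline of August 22, 2013, before any tolling.
The plaintiff's legal incapacity from June 19, 2012 to January 4, 2013 tolled the period for 199 days, extending the deadline to March 9, 2014.
The automatic bankruptcy stay from October 4, 2013 to December 2, 2014 tolled the period for 424 days, extending the deadline to May 7, 2015.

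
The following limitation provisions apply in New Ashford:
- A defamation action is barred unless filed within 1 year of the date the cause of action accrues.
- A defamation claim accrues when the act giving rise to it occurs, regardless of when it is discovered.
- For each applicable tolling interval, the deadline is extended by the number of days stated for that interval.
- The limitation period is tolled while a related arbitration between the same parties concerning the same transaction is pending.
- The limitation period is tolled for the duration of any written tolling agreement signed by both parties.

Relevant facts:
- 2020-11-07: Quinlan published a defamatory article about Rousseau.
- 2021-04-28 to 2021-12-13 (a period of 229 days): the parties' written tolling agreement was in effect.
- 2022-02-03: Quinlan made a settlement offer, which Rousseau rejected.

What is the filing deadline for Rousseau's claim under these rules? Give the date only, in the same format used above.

The claim accrued on 2020-11-07, when the wrongful act occurred.
Adding the 1 year base period to 2020-11-07 gives a deadline of 2021-11-07, before any tolling.
The period was tolled for 229 days by the written tolling agreement (2021-04-28 to 2021-12-13), pushing the deadline to 2022-06-24.
None of the other events listed affects the running of the period under the stated rules.

2022-06-24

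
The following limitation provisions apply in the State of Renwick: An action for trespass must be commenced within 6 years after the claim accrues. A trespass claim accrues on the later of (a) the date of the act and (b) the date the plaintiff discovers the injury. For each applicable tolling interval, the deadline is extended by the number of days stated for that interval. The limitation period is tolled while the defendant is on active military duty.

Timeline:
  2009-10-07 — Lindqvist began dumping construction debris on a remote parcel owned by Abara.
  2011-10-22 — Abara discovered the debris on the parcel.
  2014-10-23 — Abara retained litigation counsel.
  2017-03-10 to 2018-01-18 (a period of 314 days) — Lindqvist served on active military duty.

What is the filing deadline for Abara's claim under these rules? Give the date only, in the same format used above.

Because discovery on 2011-10-22 post-dates the 2009-10-07 act, accrual under the later-of rule falls on 2011-10-22.
Adding the 6 years base period to 2011-10-22 gives a deadline of 2017-10-22, before any tolling.
Because the defendant's active military service ran from 2017-03-10 to 2018-01-18, the deadline is extended by 314 days to 2018-09-01.
Nothing else in the chronology tolls or restarts the period.

2018-09-01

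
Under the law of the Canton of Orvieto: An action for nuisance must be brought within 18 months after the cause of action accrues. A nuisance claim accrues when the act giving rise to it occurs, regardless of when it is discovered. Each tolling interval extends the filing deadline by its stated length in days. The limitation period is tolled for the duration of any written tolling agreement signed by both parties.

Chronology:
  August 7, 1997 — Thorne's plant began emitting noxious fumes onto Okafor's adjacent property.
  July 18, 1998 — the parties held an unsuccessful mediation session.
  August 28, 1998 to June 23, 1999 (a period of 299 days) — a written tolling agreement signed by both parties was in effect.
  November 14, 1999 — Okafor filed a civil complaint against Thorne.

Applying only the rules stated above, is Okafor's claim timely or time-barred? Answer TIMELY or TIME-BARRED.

The limitation period began to run on August 7, 1997.
Adding the 18 months base period to August 7, 1997 gives a deadline of February 7, 1999, before any tolling.
The written tolling agreement from August 28, 1998 to June 23, 1999 tolled the period for 299 days, extending the deadline to December 3, 1999.
The other events in the timeline have no effect on the limitation period under the stated rules.
Okafor filed on November 14, 1999, before the December 3, 1999 deadline, so the action is timely.

TIMELY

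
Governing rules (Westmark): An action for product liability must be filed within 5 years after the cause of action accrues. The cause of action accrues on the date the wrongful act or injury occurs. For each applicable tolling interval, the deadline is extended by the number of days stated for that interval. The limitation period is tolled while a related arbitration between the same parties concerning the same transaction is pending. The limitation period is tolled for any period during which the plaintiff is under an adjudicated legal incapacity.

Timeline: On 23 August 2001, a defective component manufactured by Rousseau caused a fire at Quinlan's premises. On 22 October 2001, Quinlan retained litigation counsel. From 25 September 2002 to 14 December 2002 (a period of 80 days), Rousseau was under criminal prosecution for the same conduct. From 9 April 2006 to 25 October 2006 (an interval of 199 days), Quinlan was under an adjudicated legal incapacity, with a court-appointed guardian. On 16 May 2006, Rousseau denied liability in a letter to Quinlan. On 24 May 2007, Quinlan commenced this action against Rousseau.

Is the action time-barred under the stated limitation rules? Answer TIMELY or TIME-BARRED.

TIME-BARRED

The cause of action accrued on 23 August 2001, the date of the act.
The untolled deadline — 5 years after 23 August 2001 — is 23 August 2006.
The plaintiff's legal incapacity from 9 April 2006 to 25 October 2006 tolled the period for 199 days, extending the deadline to 10 March 2007.
The pending criminal prosecution from 25 September 2002 to 14 December 2002 does not toll the period, because no stated rule makes a criminal prosecution a tolling event.
Nothing else in the chronology tolls or restarts the period.
The 24 May 2007 filing falls after the 10 March 2007 deadline; the claim is time-barred.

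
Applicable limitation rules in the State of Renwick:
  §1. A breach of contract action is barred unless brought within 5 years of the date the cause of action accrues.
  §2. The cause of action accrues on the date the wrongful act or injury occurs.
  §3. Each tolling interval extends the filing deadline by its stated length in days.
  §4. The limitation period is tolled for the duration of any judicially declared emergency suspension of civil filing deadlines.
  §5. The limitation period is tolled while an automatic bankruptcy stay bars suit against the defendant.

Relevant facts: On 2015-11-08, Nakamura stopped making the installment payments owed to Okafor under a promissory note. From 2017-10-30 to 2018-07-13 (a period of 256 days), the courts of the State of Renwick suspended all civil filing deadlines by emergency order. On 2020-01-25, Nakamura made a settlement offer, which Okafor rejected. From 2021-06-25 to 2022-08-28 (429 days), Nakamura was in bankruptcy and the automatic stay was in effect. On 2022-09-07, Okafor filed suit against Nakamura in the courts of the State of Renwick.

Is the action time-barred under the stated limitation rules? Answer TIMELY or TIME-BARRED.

TIMELY

The claim accrued on 2015-11-08, when the wrongful act occurred.
5 years from 2015-11-08 is 2020-11-08.
Because the emergency suspension of filing deadlines ran from 2017-10-30 to 2018-07-13, the deadline is extended by 256 days to 2021-07-22.
Because the automatic bankruptcy stay ran from 2021-06-25 to 2022-08-28, the deadline is extended by 429 days to 2022-09-24.
Nothing else in the chronology tolls or restarts the period.
Okafor filed on 2022-09-07, before the 2022-09-24 deadline, so the action is timely.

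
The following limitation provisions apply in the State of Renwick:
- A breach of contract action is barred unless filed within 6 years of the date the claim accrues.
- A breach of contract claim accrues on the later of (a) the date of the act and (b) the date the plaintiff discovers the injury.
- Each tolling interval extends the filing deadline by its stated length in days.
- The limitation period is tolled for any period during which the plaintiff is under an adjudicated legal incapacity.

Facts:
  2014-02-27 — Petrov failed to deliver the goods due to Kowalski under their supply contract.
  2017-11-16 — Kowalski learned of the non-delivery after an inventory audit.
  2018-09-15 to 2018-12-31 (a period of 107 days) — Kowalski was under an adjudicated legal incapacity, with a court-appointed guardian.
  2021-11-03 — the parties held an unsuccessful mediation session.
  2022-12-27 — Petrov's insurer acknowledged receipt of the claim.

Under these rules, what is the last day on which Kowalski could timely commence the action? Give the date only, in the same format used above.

Taking the later of the act (2014-02-27) and discovery (2017-11-16), the claim accrued on 2017-11-16.
The untolled deadline — 6 years after 2017-11-16 — is 2023-11-16.
The plaintiff's legal incapacity from 2018-09-15 to 2018-12-31 tolled the period for 107 days, extending the deadline to 2024-03-02.
None of the other events listed affects the running of the period under the stated rules.

2024-03-02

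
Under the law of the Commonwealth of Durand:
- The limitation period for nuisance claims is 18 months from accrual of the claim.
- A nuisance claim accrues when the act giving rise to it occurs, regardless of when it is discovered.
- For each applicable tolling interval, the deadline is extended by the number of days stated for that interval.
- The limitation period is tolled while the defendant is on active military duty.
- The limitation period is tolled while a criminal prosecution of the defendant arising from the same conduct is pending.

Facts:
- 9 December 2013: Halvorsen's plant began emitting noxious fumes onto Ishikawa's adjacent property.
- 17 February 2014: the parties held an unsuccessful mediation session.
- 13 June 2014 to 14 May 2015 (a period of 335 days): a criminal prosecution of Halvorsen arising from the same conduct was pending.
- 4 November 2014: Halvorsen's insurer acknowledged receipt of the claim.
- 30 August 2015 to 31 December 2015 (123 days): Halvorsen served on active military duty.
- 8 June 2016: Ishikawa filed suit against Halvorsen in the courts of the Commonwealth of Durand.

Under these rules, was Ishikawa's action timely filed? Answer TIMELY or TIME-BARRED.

The claim accrued on 9 December 2013, when the wrongful act occurred.
Adding the 18 months base period to 9 December 2013 gives a deadline of 9 June 2015, before any tolling.
The pending criminal prosecution from 13 June 2014 to 14 May 2015 tolled the period for 335 days, extending the deadline to 9 May 2016.
The defendant's active military service from 30 August 2015 to 31 December 2015 tolled the period for 123 days, extending the deadline to 9 September 2016.
Nothing else in the chronology tolls or restarts the period.
The 8 June 2016 filing precedes the 9 September 2016 deadline; the claim is timely.

TIMELY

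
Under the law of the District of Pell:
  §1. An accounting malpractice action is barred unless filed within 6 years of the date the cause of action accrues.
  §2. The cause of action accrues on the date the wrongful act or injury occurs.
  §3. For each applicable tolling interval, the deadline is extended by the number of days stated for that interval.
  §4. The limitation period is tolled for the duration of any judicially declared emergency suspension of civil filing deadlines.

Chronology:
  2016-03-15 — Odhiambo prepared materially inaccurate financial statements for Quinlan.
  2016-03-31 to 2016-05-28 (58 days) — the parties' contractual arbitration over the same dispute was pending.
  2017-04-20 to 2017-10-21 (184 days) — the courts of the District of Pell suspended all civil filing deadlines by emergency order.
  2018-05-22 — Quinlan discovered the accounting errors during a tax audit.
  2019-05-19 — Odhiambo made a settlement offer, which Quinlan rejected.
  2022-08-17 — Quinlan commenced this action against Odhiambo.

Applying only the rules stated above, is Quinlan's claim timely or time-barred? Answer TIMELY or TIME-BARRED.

Accrual is governed by the date of the act, so the period began to run on 2016-03-15; the later discovery on 2018-05-22 is irrelevant under the stated rule.
Adding the 6 years base period to 2016-03-15 gives a deadline of 2022-03-15, before any tolling.
Because the emergency suspension of filing deadlines ran from 2017-04-20 to 2017-10-21, the deadline is extended by 184 days to 2022-09-15.
No stated provision tolls the period for a pending arbitration, so the interval from 2016-03-31 to 2016-05-28 has no effect on the deadline.
Nothing else in the chronology tolls or restarts the period.
Quinlan filed on 2022-08-17, before the 2022-09-15 deadline, so the action is timely.

TIMELY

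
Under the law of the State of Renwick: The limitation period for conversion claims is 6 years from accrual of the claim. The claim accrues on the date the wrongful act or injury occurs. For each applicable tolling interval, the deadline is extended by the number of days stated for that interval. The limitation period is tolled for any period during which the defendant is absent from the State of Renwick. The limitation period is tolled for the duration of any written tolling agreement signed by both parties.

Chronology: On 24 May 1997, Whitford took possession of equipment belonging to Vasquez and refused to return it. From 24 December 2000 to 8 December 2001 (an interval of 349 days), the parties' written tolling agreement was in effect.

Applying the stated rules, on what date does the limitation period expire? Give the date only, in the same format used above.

7 May 2004

The limitation period began to run on 24 May 1997.
The untolled deadline — 6 years after 24 May 1997 — is 24 May 2003.
Because the written tolling agreement ran from 24 December 2000 to 8 December 2001, the deadline is extended by 349 days to 7 May 2004.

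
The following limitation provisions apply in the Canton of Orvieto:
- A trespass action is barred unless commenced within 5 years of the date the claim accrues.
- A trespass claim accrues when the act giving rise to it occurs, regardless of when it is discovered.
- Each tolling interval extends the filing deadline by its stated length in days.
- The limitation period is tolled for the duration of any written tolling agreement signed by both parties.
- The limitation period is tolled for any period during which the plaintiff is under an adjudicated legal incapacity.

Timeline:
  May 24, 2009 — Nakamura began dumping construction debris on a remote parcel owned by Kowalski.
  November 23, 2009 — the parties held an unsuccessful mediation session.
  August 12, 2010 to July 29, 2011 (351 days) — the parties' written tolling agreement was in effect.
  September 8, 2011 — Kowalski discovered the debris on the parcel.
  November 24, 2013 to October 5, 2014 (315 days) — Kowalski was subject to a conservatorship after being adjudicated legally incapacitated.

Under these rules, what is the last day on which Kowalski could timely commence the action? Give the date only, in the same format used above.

March 20, 2016

Accrual is governed by the date of the act, so the period began to run on May 24, 2009; the later discovery on September 8, 2011 is irrelevant under the stated rule.
5 years from May 24, 2009 is May 24, 2014.
The written tolling agreement from August 12, 2010 to July 29, 2011 tolled the period for 351 days, extending the deadline to May 10, 2015.
The period was tolled for 315 days by the plaintiff's legal incapacity (November 24, 2013 to October 5, 2014), pushing the deadline to March 20, 2016.
Nothing else in the chronology tolls or restarts the period.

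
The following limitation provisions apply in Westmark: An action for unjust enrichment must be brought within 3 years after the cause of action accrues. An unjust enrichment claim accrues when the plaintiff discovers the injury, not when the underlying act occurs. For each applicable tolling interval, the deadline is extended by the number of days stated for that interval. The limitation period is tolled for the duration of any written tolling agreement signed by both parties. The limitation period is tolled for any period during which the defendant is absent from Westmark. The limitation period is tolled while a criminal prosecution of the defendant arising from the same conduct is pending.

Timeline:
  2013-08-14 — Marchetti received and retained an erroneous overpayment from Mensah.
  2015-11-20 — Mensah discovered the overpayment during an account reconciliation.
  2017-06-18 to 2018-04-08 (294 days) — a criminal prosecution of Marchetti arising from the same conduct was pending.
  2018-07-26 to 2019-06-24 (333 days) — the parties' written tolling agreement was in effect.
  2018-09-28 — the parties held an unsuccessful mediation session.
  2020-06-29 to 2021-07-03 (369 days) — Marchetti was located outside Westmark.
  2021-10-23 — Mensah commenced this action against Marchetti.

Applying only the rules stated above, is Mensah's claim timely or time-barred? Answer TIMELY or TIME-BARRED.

TIME-BARRED

Accrual is tied to discovery, so the period began on 2015-11-20 rather than on 2013-08-14 when the act occurred.
3 years from 2015-11-20 is 2018-11-20.
Because the pending criminal prosecution ran from 2017-06-18 to 2018-04-08, the deadline is extended by 294 days to 2019-09-10.
The period was tolled for 333 days by the written tolling agreement (2018-07-26 to 2019-06-24), pushing the deadline to 2020-08-08.
The defendant's absence from the jurisdiction from 2020-06-29 to 2021-07-03 tolled the period for 369 days, extending the deadline to 2021-08-12.
None of the other events listed affects the running of the period under the stated rules.
Mensah filed on 2021-10-23, after the 2021-08-12 deadline, so the action is time-barred.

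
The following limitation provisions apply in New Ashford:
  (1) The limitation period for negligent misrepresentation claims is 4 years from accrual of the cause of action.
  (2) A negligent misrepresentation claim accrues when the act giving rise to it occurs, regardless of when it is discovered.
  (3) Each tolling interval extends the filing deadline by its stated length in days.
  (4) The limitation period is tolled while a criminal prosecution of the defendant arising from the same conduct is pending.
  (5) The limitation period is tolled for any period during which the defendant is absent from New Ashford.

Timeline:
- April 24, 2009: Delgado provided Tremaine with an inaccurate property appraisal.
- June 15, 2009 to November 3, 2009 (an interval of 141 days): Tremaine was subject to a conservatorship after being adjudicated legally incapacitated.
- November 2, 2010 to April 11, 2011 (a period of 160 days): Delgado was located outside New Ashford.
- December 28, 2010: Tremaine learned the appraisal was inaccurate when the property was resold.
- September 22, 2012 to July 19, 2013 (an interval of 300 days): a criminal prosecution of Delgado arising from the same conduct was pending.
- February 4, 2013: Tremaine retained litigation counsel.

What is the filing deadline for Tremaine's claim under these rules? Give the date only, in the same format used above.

July 28, 2014

Because the rule ties accrual to occurrence, the claim accrued on April 24, 2009, not on the December 28, 2010 discovery date.
Adding the 4 years base period to April 24, 2009 gives a deadline of April 24, 2013, before any tolling.
Because the defendant's absence from the jurisdiction ran from November 2, 2010 to April 11, 2011, the deadline is extended by 160 days to October 1, 2013.
Because the pending criminal prosecution ran from September 22, 2012 to July 19, 2013, the deadline is extended by 300 days to July 28, 2014.
Although the plaintiff's incapacity ran from June 15, 2009 to November 3, 2009, the stated rules do not make that a tolling event, so it is disregarded.
The other events in the timeline have no effect on the limitation period under the stated rules.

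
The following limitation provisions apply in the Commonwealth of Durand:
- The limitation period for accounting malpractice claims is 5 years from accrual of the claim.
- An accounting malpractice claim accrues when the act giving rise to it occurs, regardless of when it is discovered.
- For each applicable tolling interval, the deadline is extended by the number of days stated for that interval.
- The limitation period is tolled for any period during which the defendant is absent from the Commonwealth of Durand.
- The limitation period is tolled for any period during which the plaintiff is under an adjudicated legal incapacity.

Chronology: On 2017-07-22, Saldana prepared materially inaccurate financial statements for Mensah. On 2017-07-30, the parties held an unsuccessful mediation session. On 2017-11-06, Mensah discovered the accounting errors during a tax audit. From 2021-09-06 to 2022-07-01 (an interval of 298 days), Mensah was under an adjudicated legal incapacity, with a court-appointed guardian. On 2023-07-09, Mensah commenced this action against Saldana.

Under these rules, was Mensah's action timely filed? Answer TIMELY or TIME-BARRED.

Because the rule ties accrual to occurrence, the claim accrued on 2017-07-22, not on the 2017-11-06 discovery date.
5 years from 2017-07-22 is 2022-07-22.
The period was tolled for 298 days by the plaintiff's legal incapacity (2021-09-06 to 2022-07-01), pushing the deadline to 2023-05-16.
The other events in the timeline have no effect on the limitation period under the stated rules.
Filing on 2023-07-09 missed the 2023-05-16 deadline — the action is time-barred.

TIME-BARRED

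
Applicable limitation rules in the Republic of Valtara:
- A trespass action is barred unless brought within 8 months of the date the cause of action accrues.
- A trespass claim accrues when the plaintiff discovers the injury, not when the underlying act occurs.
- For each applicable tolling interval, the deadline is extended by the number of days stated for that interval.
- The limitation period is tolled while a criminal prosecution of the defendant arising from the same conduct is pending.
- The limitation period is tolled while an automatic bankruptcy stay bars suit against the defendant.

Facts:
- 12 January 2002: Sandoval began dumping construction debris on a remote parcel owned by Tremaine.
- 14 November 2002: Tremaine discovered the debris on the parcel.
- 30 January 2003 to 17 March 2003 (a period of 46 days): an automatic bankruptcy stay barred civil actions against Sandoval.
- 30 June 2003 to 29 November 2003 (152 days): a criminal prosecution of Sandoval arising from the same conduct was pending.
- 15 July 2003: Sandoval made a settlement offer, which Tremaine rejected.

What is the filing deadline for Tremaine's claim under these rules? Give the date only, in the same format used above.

28 January 2004

The claim did not accrue until Tremaine discovered the injury on 14 November 2002; the 12 January 2002 act date does not start the clock under the stated rule.
Adding the 8 months base period to 14 November 2002 gives a deadline of 14 July 2003, before any tolling.
The automatic bankruptcy stay from 30 January 2003 to 17 March 2003 tolled the period for 46 days, extending the deadline to 29 August 2003.
Because the pending criminal prosecution ran from 30 June 2003 to 29 November 2003, the deadline is extended by 152 days to 28 January 2004.
None of the other events listed affects the running of the period under the stated rules.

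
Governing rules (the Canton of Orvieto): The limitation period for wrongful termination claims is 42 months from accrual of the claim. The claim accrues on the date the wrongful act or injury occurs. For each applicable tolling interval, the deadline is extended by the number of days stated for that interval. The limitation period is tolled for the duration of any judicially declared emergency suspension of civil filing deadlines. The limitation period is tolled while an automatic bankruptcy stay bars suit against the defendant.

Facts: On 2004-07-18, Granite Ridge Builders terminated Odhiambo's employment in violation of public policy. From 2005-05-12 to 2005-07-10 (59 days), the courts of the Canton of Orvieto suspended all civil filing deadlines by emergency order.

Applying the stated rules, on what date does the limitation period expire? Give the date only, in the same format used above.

The limitation period began to run on 2004-07-18.
The untolled deadline — 42 months after 2004-07-18 — is 2008-01-18.
Because the emergency suspension of filing deadlines ran from 2005-05-12 to 2005-07-10, the deadline is extended by 59 days to 2008-03-17.

2008-03-17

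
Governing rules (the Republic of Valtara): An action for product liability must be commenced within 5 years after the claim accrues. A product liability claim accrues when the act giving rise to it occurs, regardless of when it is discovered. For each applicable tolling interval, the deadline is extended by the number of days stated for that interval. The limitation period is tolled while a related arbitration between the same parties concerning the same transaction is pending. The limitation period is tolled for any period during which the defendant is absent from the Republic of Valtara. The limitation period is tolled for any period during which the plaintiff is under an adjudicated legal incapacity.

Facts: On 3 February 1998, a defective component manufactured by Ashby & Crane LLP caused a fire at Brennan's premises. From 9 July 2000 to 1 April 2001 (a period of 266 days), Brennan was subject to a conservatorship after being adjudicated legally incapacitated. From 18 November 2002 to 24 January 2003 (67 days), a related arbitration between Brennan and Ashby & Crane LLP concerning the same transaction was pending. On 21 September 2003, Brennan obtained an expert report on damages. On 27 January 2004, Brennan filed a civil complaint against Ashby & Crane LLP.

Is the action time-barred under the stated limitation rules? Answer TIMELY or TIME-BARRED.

TIME-BARRED

The limitation period began to run on 3 February 1998.
5 years from 3 February 1998 is 3 February 2003.
Because the plaintiff's legal incapacity ran from 9 July 2000 to 1 April 2001, the deadline is extended by 266 days to 27 October 2003.
The period was tolled for 67 days by the pending related arbitration (18 November 2002 to 24 January 2003), pushing the deadline to 2 January 2004.
None of the other events listed affects the running of the period under the stated rules.
Brennan filed on 27 January 2004, after the 2 January 2004 deadline, so the action is time-barred.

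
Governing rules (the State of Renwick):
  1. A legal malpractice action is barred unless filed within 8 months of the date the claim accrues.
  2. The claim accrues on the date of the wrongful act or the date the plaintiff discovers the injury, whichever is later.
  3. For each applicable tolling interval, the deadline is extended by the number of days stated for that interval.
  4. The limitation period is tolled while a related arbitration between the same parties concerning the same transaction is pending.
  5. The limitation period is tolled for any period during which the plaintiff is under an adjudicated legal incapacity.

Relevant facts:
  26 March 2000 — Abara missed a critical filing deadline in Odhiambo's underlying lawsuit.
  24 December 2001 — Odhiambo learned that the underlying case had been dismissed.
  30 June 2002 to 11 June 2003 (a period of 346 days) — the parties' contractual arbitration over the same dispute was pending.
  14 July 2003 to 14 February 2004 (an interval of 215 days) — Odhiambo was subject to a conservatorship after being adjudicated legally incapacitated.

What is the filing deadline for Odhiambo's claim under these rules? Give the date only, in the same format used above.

The claim accrued on 24 December 2001 — the later of the 26 March 2000 act and the 24 December 2001 discovery.
Adding the 8 months base period to 24 December 2001 gives a deadline of 24 August 2002, before any tolling.
The pending related arbitration from 30 June 2002 to 11 June 2003 tolled the period for 346 days, extending the deadline to 5 August 2003.
Because the plaintiff's legal incapacity ran from 14 July 2003 to 14 February 2004, the deadline is extended by 215 days to 7 March 2004.

7 March 2004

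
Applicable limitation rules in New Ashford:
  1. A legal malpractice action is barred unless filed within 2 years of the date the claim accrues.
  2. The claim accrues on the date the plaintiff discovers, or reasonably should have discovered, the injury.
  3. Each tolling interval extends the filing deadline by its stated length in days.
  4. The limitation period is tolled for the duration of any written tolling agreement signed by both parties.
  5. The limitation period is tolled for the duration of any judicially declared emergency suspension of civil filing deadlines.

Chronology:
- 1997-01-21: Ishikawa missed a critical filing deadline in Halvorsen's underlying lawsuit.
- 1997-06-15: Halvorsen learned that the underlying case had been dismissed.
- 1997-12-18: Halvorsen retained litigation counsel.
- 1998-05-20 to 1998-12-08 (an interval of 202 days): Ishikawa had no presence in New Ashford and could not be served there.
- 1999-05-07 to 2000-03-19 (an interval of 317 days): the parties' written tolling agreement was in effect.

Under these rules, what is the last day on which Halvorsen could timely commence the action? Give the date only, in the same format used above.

2000-04-27

Under the discovery rule, the claim accrued on 1997-06-15, when Halvorsen discovered the injury — not on the 1997-01-21 date of the underlying act.
The untolled deadline — 2 years after 1997-06-15 — is 1999-06-15.
Because the written tolling agreement ran from 1999-05-07 to 2000-03-19, the deadline is extended by 317 days to 2000-04-27.
Although the defendant's absence ran from 1998-05-20 to 1998-12-08, the stated rules do not make that a tolling event, so it is disregarded.
The other events in the timeline have no effect on the limitation period under the stated rules.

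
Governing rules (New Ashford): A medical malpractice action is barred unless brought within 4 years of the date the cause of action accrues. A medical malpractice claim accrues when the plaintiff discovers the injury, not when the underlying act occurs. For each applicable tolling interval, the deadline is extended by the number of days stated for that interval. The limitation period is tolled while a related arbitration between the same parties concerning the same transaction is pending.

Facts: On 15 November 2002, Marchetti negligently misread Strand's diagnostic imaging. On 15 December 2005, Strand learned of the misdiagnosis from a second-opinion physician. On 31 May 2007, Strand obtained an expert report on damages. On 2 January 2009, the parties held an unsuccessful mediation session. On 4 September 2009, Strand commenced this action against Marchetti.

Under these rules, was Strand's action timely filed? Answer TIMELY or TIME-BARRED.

TIMELY

Accrual is tied to discovery, so the period began on 15 December 2005 rather than on 15 November 2002 when the act occurred.
The untolled deadline — 4 years after 15 December 2005 — is 15 December 2009.
Nothing else in the chronology tolls or restarts the period.
Strand filed on 4 September 2009, before the 15 December 2009 deadline, so the action is timely.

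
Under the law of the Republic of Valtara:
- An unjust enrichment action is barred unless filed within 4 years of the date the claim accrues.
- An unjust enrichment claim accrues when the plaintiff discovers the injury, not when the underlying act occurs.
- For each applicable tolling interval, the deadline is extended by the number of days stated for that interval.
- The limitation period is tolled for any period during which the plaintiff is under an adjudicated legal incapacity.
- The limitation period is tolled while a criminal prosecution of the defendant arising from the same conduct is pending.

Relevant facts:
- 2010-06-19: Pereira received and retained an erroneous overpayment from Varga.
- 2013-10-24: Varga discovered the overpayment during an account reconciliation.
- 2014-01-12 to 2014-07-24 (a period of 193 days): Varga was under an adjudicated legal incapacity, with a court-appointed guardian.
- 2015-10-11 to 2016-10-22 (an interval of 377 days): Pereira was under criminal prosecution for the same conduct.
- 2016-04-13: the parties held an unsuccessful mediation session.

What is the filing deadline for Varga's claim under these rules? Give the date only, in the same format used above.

2019-05-17

Under the discovery rule, the claim accrued on 2013-10-24, when Varga discovered the injury — not on the 2010-06-19 date of the underlying act.
4 years from 2013-10-24 is 2017-10-24.
The plaintiff's legal incapacity from 2014-01-12 to 2014-07-24 tolled the period for 193 days, extending the deadline to 2018-05-05.
The period was tolled for 377 days by the pending criminal prosecution (2015-10-11 to 2016-10-22), pushing the deadline to 2019-05-17.
None of the other events listed affects the running of the period under the stated rules.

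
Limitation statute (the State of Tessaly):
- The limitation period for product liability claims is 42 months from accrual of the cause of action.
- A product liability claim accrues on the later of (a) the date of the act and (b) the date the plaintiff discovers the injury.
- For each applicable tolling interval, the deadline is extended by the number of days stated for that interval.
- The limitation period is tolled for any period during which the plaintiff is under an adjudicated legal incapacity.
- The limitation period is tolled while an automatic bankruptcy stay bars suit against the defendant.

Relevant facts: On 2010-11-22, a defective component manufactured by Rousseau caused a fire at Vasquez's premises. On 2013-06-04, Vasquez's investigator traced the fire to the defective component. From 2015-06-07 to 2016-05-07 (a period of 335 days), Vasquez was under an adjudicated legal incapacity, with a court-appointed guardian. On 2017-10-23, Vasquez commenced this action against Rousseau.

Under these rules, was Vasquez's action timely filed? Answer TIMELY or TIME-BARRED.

Taking the later of the act (2010-11-22) and discovery (2013-06-04), the claim accrued on 2013-06-04.
The untolled deadline — 42 months after 2013-06-04 — is 2016-12-04.
Because the plaintiff's legal incapacity ran from 2015-06-07 to 2016-05-07, the deadline is extended by 335 days to 2017-11-04.
The 2017-10-23 filing precedes the 2017-11-04 deadline; the claim is timely.

TIMELY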